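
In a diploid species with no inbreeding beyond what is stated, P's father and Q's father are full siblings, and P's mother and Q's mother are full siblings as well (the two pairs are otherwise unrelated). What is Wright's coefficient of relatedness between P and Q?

With two independent routes of shared ancestry, r is the sum of the two contributions.
P and Q are related in two ways: first cousins through their fathers (r = 1/8) and first cousins through their mothers (r = 1/8) — i.e. double first cousins.
r = 1/8 + 1/8 = 1/4 = 0.25.

0.25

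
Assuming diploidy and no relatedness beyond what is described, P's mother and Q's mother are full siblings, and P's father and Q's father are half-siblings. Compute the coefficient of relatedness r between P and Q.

0.1875

With two independent routes of shared ancestry, r is the sum of the two contributions.
P and Q are related in two ways: first cousins through their mothers (r = 1/8) and half first cousins through their fathers (r = 1/16).
r = 1/8 + 1/16 = 3/16 = 0.1875.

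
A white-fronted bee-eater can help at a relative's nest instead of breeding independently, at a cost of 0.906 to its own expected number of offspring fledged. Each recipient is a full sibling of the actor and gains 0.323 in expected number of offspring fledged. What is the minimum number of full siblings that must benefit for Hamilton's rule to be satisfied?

r to a full sibling = 1/2 (full sibs share both parents — two paths of length 2: r = 2·(1/2)^2 = 1/2).
Hamilton's rule: n·r·B > C  ⇒  n > C/(r·B) = 0.906/(0.5·0.323) = 5.61.
The smallest integer exceeding 5.61 is 6.

6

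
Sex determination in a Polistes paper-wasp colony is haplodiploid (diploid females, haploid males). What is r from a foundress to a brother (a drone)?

0.25

Her haploid brother carries none of their father's genes and a random half of their mother's genome; that half matches the maternal half of her own genome with probability 1/2: r = 1/2 · 1/2 = 1/4.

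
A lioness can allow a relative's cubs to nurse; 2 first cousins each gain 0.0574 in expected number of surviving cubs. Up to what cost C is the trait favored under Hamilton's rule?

r to a first cousin = 0.125 (first cousins share one grandparent pair — two paths of length 4: r = 2·(1/2)^4 = 1/8).
Hamilton's rule: n·r·B > C, so the trait is favored while C < n·r·B = 2·0.125·0.0574 = 0.01435.

0.01435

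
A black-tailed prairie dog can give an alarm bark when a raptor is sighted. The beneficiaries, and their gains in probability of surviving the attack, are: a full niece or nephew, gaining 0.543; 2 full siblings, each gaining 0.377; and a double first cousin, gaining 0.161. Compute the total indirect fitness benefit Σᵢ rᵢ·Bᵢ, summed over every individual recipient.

0.553

r to a full niece or nephew = 1/4 (full aunt/uncle↔niece/nephew: two paths of length 3 through the shared grandparent pair: r = 2·(1/2)^3 = 1/4).
r to a full sibling = 0.5 (full sibs share both parents — two paths of length 2: r = 2·(1/2)^2 = 1/2).
r to a double first cousin = 1/4 (double first cousins share both grandparent pairs — four paths of length 4: r = 4·(1/2)^4 = 1/4).
Summing one r·B term per recipient: 1·0.25·0.543 + 2·0.5·0.377 + 1·0.25·0.161 = 0.553.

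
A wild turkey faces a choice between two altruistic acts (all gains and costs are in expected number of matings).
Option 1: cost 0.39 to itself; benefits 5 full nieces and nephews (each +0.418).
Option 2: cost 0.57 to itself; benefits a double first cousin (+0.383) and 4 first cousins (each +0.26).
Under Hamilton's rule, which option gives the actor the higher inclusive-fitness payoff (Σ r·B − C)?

Option 1: r to a full niece or nephew = 0.25.
Option 1: Σ r·B − C = (5·0.25·0.418) − 0.39 = 0.1325.
Option 2: r to a double first cousin = 0.25.
Option 2: r to a first cousin = 0.125.
Option 2: Σ r·B − C = (1·0.25·0.383 + 4·0.125·0.26) − 0.57 = -0.34425.
Option 1 has the higher net inclusive-fitness payoff.

Option 1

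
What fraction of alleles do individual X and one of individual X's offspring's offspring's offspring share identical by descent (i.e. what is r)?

Each parent–offspring link contributes a factor of 1/2, and independent paths through distinct common ancestors add.
Three parent–offspring links: r = (1/2)^3 = 1/8.

0.125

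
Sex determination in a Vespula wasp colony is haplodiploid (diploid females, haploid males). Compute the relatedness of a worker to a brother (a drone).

0.25

Her haploid brother carries none of their father's genes and a random half of their mother's genome; that half matches the maternal half of her own genome with probability 1/2: r = 1/2 · 1/2 = 1/4.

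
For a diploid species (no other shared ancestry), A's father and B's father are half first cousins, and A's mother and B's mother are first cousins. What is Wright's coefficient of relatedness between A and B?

0.046875

Wright's path rule: contributions from independent ancestry routes add.
A and B are related in two ways: half second cousins through their fathers (r = 1/64) and second cousins through their mothers (r = 1/32).
r = 1/64 + 1/32 = 3/64 = 0.046875.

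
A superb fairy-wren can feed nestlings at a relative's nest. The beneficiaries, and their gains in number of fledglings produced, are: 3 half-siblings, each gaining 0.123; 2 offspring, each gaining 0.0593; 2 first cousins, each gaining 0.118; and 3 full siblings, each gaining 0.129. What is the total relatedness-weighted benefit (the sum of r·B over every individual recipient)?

0.37455

r to a half-sibling = 1/4 (half-sibs share one parent — one path of length 2: r = (1/2)^2 = 1/4).
r to an offspring = 1/2 (one parent–offspring link: r = (1/2)^1 = 1/2).
r to a first cousin = 1/8 (first cousins share one grandparent pair — two paths of length 4: r = 2·(1/2)^4 = 1/8).
r to a full sibling = 0.5 (full sibs share both parents — two paths of length 2: r = 2·(1/2)^2 = 1/2).
Summing one r·B term per recipient: 3·0.25·0.123 + 2·0.5·0.0593 + 2·0.125·0.118 + 3·0.5·0.129 = 0.37455.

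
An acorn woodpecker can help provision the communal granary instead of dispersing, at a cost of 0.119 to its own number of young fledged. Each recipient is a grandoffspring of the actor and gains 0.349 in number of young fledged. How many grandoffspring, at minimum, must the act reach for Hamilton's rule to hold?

2

r to a grandoffspring = 0.25 (two parent–offspring links: r = (1/2)^2 = 1/4).
Hamilton's rule: n·r·B > C  ⇒  n > C/(r·B) = 0.119/(0.25·0.349) = 1.364.
The smallest integer exceeding 1.364 is 2.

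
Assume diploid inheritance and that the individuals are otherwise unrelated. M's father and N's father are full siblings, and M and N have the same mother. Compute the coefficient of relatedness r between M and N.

0.375

With two independent routes of shared ancestry, r is the sum of the two contributions.
M and N are related in two ways: first cousins through their fathers (r = 1/8) and half-sibs through their shared mother (r = 1/4).
r = 1/8 + 1/4 = 3/8 = 0.375.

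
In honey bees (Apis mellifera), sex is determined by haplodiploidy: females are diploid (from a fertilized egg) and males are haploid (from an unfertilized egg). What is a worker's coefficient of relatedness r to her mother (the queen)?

0.5

One meiotic link between diploid queen and diploid daughter: r = 1/2.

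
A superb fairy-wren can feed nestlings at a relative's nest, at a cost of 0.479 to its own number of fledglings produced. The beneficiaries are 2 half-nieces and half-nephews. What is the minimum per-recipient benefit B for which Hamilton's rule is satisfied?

r to a half-niece or half-nephew = 1/8 (half-aunt/uncle↔niece/nephew: one path of length 3: r = (1/2)^3 = 1/8).
Hamilton's rule with n recipients of equal r: n·r·B > C, so B > C/(n·r) = 0.479/(2·0.125) = 1.916.

1.916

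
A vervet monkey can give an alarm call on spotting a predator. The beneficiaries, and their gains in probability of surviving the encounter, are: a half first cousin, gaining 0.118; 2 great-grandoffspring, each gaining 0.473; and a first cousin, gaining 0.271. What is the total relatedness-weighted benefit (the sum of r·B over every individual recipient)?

r to a half first cousin = 1/16 (half first cousins share one grandparent — one path of length 4: r = (1/2)^4 = 1/16).
r to a great-grandoffspring = 0.125 (three parent–offspring links: r = (1/2)^3 = 1/8).
r to a first cousin = 0.125 (first cousins share one grandparent pair — two paths of length 4: r = 2·(1/2)^4 = 1/8).
Summing one r·B term per recipient: 1·0.0625·0.118 + 2·0.125·0.473 + 1·0.125·0.271 = 0.1595.

0.1595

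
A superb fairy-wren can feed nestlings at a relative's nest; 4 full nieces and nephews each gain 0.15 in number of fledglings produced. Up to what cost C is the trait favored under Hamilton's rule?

0.15

r to a full niece or nephew = 1/4 (full aunt/uncle↔niece/nephew: two paths of length 3 through the shared grandparent pair: r = 2·(1/2)^3 = 1/4).
Hamilton's rule: n·r·B > C, so the trait is favored while C < n·r·B = 4·0.25·0.15 = 0.15.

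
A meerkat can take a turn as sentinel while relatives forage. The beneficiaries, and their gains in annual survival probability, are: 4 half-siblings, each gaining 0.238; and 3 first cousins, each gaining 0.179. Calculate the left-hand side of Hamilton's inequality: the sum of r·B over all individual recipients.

0.305125

r to a half-sibling = 0.25 (half-sibs share one parent — one path of length 2: r = (1/2)^2 = 1/4).
r to a first cousin = 1/8 (first cousins share one grandparent pair — two paths of length 4: r = 2·(1/2)^4 = 1/8).
Summing one r·B term per recipient: 4·0.25·0.238 + 3·0.125·0.179 = 0.305125.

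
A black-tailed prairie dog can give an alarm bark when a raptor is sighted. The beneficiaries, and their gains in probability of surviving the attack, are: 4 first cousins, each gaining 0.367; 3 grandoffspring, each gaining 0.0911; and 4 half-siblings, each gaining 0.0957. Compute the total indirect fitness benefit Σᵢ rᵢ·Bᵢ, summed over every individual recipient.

0.347525

r to a first cousin = 0.125 (first cousins share one grandparent pair — two paths of length 4: r = 2·(1/2)^4 = 1/8).
r to a grandoffspring = 0.25 (two parent–offspring links: r = (1/2)^2 = 1/4).
r to a half-sibling = 0.25 (half-sibs share one parent — one path of length 2: r = (1/2)^2 = 1/4).
Summing one r·B term per recipient: 4·0.125·0.367 + 3·0.25·0.0911 + 4·0.25·0.0957 = 0.347525.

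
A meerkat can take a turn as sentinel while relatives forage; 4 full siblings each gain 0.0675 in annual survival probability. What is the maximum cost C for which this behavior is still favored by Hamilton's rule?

0.135

r to a full sibling = 1/2 (full sibs share both parents — two paths of length 2: r = 2·(1/2)^2 = 1/2).
Hamilton's rule: n·r·B > C, so the trait is favored while C < n·r·B = 4·0.5·0.0675 = 0.135.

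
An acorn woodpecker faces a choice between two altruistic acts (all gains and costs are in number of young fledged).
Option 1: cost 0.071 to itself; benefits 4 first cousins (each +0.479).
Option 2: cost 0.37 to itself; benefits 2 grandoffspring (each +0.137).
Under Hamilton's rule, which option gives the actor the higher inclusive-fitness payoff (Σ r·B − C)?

Option 1: r to a first cousin = 0.125.
Option 1: Σ r·B − C = (4·0.125·0.479) − 0.071 = 0.1685.
Option 2: r to a grandoffspring = 0.25.
Option 2: Σ r·B − C = (2·0.25·0.137) − 0.37 = -0.3015.
Option 1 has the higher net inclusive-fitness payoff.

Option 1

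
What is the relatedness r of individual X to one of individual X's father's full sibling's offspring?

0.125

Each parent–offspring link contributes a factor of 1/2, and independent paths through distinct common ancestors add.
First cousins share one grandparent pair — two paths of length 4: r = 2·(1/2)^4 = 1/8.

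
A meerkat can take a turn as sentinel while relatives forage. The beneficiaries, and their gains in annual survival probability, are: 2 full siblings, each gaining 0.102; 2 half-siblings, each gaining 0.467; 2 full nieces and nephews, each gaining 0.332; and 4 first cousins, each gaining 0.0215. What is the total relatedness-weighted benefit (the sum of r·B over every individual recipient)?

0.51225

r to a full sibling = 0.5 (full sibs share both parents — two paths of length 2: r = 2·(1/2)^2 = 1/2).
r to a half-sibling = 1/4 (half-sibs share one parent — one path of length 2: r = (1/2)^2 = 1/4).
r to a full niece or nephew = 0.25 (full aunt/uncle↔niece/nephew: two paths of length 3 through the shared grandparent pair: r = 2·(1/2)^3 = 1/4).
r to a first cousin = 0.125 (first cousins share one grandparent pair — two paths of length 4: r = 2·(1/2)^4 = 1/8).
Summing one r·B term per recipient: 2·0.5·0.102 + 2·0.25·0.467 + 2·0.25·0.332 + 4·0.125·0.0215 = 0.51225.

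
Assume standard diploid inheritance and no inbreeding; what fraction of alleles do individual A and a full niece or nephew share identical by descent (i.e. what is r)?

Each parent–offspring link contributes a factor of 1/2, and independent paths through distinct common ancestors add.
Full aunt/uncle↔niece/nephew: two paths of length 3 through the shared grandparent pair: r = 2·(1/2)^3 = 1/4.

0.25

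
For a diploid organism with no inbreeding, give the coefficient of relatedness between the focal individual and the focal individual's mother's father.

0.25

Each parent–offspring link contributes a factor of 1/2, and independent paths through distinct common ancestors add.
Two parent–offspring links: r = (1/2)^2 = 1/4.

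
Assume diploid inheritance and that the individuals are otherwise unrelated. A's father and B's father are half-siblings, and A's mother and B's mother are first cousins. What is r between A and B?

Independent pedigree routes through distinct common ancestors add.
A and B are related in two ways: half first cousins through their fathers (r = 1/16) and second cousins through their mothers (r = 1/32).
r = 1/16 + 1/32 = 3/32 = 0.09375.

0.09375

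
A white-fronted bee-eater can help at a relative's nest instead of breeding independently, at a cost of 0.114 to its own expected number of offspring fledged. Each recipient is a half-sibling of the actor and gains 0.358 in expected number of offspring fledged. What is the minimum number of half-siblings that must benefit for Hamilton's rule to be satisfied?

2

r to a half-sibling = 0.25 (half-sibs share one parent — one path of length 2: r = (1/2)^2 = 1/4).
Hamilton's rule: n·r·B > C  ⇒  n > C/(r·B) = 0.114/(0.25·0.358) = 1.274.
The smallest integer exceeding 1.274 is 2.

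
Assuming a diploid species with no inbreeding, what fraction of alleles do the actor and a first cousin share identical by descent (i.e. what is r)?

First cousins share one grandparent pair — two paths of length 4: r = 2·(1/2)^4 = 1/8.

0.125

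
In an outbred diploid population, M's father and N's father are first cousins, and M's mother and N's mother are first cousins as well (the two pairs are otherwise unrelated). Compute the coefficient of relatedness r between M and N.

0.0625

Wright's path rule: contributions from independent ancestry routes add.
M and N are related in two ways: second cousins through their fathers (r = 1/32) and second cousins through their mothers (r = 1/32).
r = 1/32 + 1/32 = 1/16 = 0.0625.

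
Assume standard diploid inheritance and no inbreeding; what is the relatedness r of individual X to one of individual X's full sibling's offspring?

Each parent–offspring link contributes a factor of 1/2, and independent paths through distinct common ancestors add.
Full aunt/uncle↔niece/nephew: two paths of length 3 through the shared grandparent pair: r = 2·(1/2)^3 = 1/4.

0.25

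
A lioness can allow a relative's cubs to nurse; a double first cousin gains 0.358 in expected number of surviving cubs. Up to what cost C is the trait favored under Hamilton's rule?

r to a double first cousin = 1/4 (double first cousins share both grandparent pairs — four paths of length 4: r = 4·(1/2)^4 = 1/4).
Hamilton's rule: n·r·B > C, so the trait is favored while C < n·r·B = 1·0.25·0.358 = 0.0895.

0.0895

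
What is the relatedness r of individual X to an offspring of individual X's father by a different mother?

Each parent–offspring link contributes a factor of 1/2, and independent paths through distinct common ancestors add.
Half-sibs share one parent — one path of length 2: r = (1/2)^2 = 1/4.

0.25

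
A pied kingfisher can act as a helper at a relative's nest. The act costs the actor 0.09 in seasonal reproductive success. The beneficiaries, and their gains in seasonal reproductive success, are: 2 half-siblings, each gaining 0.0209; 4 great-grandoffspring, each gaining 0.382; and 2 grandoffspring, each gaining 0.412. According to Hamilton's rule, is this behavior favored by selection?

Hamilton's rule: the trait is favored when the sum of r·B over every recipient exceeds the actor's cost C.
r to a half-sibling = 0.25 (half-sibs share one parent — one path of length 2: r = (1/2)^2 = 1/4).
r to a great-grandoffspring = 1/8 (three parent–offspring links: r = (1/2)^3 = 1/8).
r to a grandoffspring = 1/4 (two parent–offspring links: r = (1/2)^2 = 1/4).
Summing one r·B term per recipient: 2·0.25·0.0209 + 4·0.125·0.382 + 2·0.25·0.412 = 0.40745.
0.40745 > 0.09: the indirect benefit exceeds the cost.

Yes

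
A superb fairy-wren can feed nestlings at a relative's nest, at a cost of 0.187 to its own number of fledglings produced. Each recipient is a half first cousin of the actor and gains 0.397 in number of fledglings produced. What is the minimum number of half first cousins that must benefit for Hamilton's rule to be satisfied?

r to a half first cousin = 0.0625 (half first cousins share one grandparent — one path of length 4: r = (1/2)^4 = 1/16).
Hamilton's rule: n·r·B > C  ⇒  n > C/(r·B) = 0.187/(0.0625·0.397) = 7.537.
The smallest integer exceeding 7.537 is 8.

8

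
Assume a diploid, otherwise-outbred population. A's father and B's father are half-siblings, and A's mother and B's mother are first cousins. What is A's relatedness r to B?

0.09375

Independent pedigree routes through distinct common ancestors add.
A and B are related in two ways: half first cousins through their fathers (r = 1/16) and second cousins through their mothers (r = 1/32).
r = 1/16 + 1/32 = 0.09375.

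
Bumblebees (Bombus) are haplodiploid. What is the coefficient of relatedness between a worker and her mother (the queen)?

0.5

One meiotic link between diploid queen and diploid daughter: r = 1/2.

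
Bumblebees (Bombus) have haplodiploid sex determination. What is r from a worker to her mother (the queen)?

0.5

One meiotic link between diploid queen and diploid daughter: r = 1/2.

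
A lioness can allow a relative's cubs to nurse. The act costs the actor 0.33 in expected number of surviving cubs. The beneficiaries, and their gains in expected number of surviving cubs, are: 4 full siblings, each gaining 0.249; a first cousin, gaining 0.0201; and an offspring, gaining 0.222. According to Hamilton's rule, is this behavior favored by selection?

Hamilton's rule: the trait is favored when the sum of r·B over every recipient exceeds the actor's cost C.
r to a full sibling = 1/2 (full sibs share both parents — two paths of length 2: r = 2·(1/2)^2 = 1/2).
r to a first cousin = 0.125 (first cousins share one grandparent pair — two paths of length 4: r = 2·(1/2)^4 = 1/8).
r to an offspring = 1/2 (one parent–offspring link: r = (1/2)^1 = 1/2).
Summing one r·B term per recipient: 4·0.5·0.249 + 1·0.125·0.0201 + 1·0.5·0.222 = 0.6115125.
0.6115125 > 0.33: the indirect benefit exceeds the cost.

Yes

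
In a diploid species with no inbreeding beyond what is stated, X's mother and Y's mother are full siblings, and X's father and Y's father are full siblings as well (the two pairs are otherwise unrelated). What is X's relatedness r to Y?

Wright's path rule: contributions from independent ancestry routes add.
X and Y are related in two ways: first cousins through their mothers (r = 1/8) and first cousins through their fathers (r = 1/8) — i.e. double first cousins.
r = 1/8 + 1/8 = 1/4 = 0.25.

0.25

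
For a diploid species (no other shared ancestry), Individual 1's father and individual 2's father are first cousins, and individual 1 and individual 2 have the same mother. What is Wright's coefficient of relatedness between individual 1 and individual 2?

With two independent routes of shared ancestry, r is the sum of the two contributions.
Individual 1 and individual 2 are related in two ways: second cousins through their fathers (r = 1/32) and half-sibs through their shared mother (r = 1/4).
r = 1/32 + 1/4 = 0.28125.

0.28125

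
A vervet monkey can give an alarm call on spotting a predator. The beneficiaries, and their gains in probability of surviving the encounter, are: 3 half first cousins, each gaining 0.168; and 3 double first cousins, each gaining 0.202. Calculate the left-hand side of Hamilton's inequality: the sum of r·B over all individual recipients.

0.183

r to a half first cousin = 0.0625 (half first cousins share one grandparent — one path of length 4: r = (1/2)^4 = 1/16).
r to a double first cousin = 0.25 (double first cousins share both grandparent pairs — four paths of length 4: r = 4·(1/2)^4 = 1/4).
Summing one r·B term per recipient: 3·0.0625·0.168 + 3·0.25·0.202 = 0.183.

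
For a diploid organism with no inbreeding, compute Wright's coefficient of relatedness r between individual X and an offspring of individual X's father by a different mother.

Each parent–offspring link contributes a factor of 1/2, and independent paths through distinct common ancestors add.
Half-sibs share one parent — one path of length 2: r = (1/2)^2 = 1/4.

0.25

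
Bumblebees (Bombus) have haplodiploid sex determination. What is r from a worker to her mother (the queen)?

One meiotic link between diploid queen and diploid daughter: r = 1/2.

0.5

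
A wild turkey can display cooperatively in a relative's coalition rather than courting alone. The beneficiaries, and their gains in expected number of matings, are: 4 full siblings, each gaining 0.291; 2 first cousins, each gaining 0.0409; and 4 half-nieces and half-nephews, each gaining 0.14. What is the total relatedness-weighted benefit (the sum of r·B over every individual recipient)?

r to a full sibling = 1/2 (full sibs share both parents — two paths of length 2: r = 2·(1/2)^2 = 1/2).
r to a first cousin = 0.125 (first cousins share one grandparent pair — two paths of length 4: r = 2·(1/2)^4 = 1/8).
r to a half-niece or half-nephew = 1/8 (half-aunt/uncle↔niece/nephew: one path of length 3: r = (1/2)^3 = 1/8).
Summing one r·B term per recipient: 4·0.5·0.291 + 2·0.125·0.0409 + 4·0.125·0.14 = 0.662225.

0.662225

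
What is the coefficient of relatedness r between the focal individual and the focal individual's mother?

Each parent–offspring link contributes a factor of 1/2, and independent paths through distinct common ancestors add.
One parent–offspring link: r = (1/2)^1 = 1/2.

0.5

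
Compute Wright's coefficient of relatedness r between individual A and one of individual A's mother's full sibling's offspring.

Each parent–offspring link contributes a factor of 1/2, and independent paths through distinct common ancestors add.
First cousins share one grandparent pair — two paths of length 4: r = 2·(1/2)^4 = 1/8.

0.125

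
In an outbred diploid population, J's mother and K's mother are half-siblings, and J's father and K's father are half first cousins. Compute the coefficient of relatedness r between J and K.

0.078125

Wright's path rule: contributions from independent ancestry routes add.
J and K are related in two ways: half first cousins through their mothers (r = 1/16) and half second cousins through their fathers (r = 1/64).
r = 1/16 + 1/64 = 5/64 = 0.078125.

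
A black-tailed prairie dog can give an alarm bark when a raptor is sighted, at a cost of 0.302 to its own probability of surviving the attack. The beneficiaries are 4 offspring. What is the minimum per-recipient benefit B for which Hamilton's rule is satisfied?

0.151

r to an offspring = 0.5 (one parent–offspring link: r = (1/2)^1 = 1/2).
Hamilton's rule with n recipients of equal r: n·r·B > C, so B > C/(n·r) = 0.302/(4·0.5) = 0.151.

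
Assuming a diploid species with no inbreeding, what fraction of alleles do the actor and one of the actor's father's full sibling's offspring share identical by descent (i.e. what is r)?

Each parent–offspring link contributes a factor of 1/2, and independent paths through distinct common ancestors add.
First cousins share one grandparent pair — two paths of length 4: r = 2·(1/2)^4 = 1/8.

0.125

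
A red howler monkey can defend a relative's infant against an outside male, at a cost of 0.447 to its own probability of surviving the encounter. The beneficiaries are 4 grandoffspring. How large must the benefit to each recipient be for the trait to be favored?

0.447

r to a grandoffspring = 0.25 (two parent–offspring links: r = (1/2)^2 = 1/4).
Hamilton's rule with n recipients of equal r: n·r·B > C, so B > C/(n·r) = 0.447/(4·0.25) = 0.447.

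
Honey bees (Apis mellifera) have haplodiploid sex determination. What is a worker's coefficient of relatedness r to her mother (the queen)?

One meiotic link between diploid queen and diploid daughter: r = 1/2.

0.5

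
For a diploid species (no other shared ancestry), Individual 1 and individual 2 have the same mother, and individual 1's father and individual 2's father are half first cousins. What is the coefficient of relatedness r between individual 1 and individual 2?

0.265625

Independent pedigree routes through distinct common ancestors add.
Individual 1 and individual 2 are related in two ways: half-sibs through their shared mother (r = 1/4) and half second cousins through their fathers (r = 1/64).
r = 1/4 + 1/64 = 17/64 = 0.265625.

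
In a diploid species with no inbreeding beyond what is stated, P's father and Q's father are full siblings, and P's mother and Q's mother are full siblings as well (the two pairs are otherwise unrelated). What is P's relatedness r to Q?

Wright's path rule: contributions from independent ancestry routes add.
P and Q are related in two ways: first cousins through their fathers (r = 1/8) and first cousins through their mothers (r = 1/8) — i.e. double first cousins.
r = 1/8 + 1/8 = 0.25.

0.25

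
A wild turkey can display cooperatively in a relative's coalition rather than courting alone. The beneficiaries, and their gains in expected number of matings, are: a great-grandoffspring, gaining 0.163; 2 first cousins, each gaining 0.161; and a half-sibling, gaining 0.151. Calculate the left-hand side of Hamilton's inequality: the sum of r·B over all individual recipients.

r to a great-grandoffspring = 0.125 (three parent–offspring links: r = (1/2)^3 = 1/8).
r to a first cousin = 1/8 (first cousins share one grandparent pair — two paths of length 4: r = 2·(1/2)^4 = 1/8).
r to a half-sibling = 1/4 (half-sibs share one parent — one path of length 2: r = (1/2)^2 = 1/4).
Summing one r·B term per recipient: 1·0.125·0.163 + 2·0.125·0.161 + 1·0.25·0.151 = 0.098375.

0.098375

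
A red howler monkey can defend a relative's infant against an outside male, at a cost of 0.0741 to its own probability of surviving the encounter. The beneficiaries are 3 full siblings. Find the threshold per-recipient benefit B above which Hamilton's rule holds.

r to a full sibling = 0.5 (full sibs share both parents — two paths of length 2: r = 2·(1/2)^2 = 1/2).
Hamilton's rule with n recipients of equal r: n·r·B > C, so B > C/(n·r) = 0.0741/(3·0.5) = 0.0494.

0.0494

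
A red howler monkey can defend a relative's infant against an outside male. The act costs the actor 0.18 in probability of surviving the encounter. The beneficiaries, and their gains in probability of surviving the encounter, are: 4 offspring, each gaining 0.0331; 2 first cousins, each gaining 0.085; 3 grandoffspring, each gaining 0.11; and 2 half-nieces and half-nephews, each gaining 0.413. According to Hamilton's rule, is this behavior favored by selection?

Yes

Hamilton's rule: the trait is favored when the sum of r·B over every recipient exceeds the actor's cost C.
r to an offspring = 0.5 (one parent–offspring link: r = (1/2)^1 = 1/2).
r to a first cousin = 0.125 (first cousins share one grandparent pair — two paths of length 4: r = 2·(1/2)^4 = 1/8).
r to a grandoffspring = 1/4 (two parent–offspring links: r = (1/2)^2 = 1/4).
r to a half-niece or half-nephew = 1/8 (half-aunt/uncle↔niece/nephew: one path of length 3: r = (1/2)^3 = 1/8).
Summing one r·B term per recipient: 4·0.5·0.0331 + 2·0.125·0.085 + 3·0.25·0.11 + 2·0.125·0.413 = 0.2732.
0.2732 > 0.18: the indirect benefit exceeds the cost.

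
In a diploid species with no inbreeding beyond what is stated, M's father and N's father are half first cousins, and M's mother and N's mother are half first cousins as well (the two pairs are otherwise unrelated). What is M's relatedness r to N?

Relatedness sums over independent paths through distinct common ancestors.
M and N are related in two ways: half second cousins through their fathers (r = 1/64) and half second cousins through their mothers (r = 1/64).
r = 1/64 + 1/64 = 1/32 = 0.03125.

0.03125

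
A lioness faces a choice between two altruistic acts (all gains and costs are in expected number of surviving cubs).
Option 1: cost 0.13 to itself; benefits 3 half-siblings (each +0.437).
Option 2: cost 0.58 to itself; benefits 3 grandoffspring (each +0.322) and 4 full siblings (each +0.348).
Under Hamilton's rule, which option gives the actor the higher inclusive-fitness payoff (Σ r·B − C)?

Option 2

Option 1: r to a half-sibling = 0.25.
Option 1: Σ r·B − C = (3·0.25·0.437) − 0.13 = 0.19775.
Option 2: r to a grandoffspring = 0.25.
Option 2: r to a full sibling = 0.5.
Option 2: Σ r·B − C = (3·0.25·0.322 + 4·0.5·0.348) − 0.58 = 0.3575.
Option 2 has the higher net inclusive-fitness payoff.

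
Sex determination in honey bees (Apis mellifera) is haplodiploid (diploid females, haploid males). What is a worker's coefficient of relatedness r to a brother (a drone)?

Her haploid brother carries none of their father's genes and a random half of their mother's genome; that half matches the maternal half of her own genome with probability 1/2: r = 1/2 · 1/2 = 1/4.

0.25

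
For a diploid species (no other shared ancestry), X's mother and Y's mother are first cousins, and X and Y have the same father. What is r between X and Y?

With two independent routes of shared ancestry, r is the sum of the two contributions.
X and Y are related in two ways: second cousins through their mothers (r = 1/32) and half-sibs through their shared father (r = 1/4).
r = 1/32 + 1/4 = 9/32 = 0.28125.

0.28125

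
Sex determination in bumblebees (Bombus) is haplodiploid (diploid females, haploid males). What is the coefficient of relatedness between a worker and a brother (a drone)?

0.25

Her haploid brother carries none of their father's genes and a random half of their mother's genome; that half matches the maternal half of her own genome with probability 1/2: r = 1/2 · 1/2 = 1/4.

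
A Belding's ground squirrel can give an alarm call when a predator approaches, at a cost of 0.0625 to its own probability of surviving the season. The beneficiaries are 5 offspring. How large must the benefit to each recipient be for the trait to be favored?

0.025

r to an offspring = 0.5 (one parent–offspring link: r = (1/2)^1 = 1/2).
Hamilton's rule with n recipients of equal r: n·r·B > C, so B > C/(n·r) = 0.0625/(5·0.5) = 0.025.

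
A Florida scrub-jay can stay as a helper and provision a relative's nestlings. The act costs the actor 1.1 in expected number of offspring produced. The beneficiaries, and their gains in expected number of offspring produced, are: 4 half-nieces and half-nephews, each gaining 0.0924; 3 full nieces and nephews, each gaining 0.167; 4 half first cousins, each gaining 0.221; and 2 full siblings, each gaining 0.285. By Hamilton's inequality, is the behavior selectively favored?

No

Hamilton's rule: the trait is favored when the sum of r·B over every recipient exceeds the actor's cost C.
r to a half-niece or half-nephew = 1/8 (half-aunt/uncle↔niece/nephew: one path of length 3: r = (1/2)^3 = 1/8).
r to a full niece or nephew = 0.25 (full aunt/uncle↔niece/nephew: two paths of length 3 through the shared grandparent pair: r = 2·(1/2)^3 = 1/4).
r to a half first cousin = 0.0625 (half first cousins share one grandparent — one path of length 4: r = (1/2)^4 = 1/16).
r to a full sibling = 1/2 (full sibs share both parents — two paths of length 2: r = 2·(1/2)^2 = 1/2).
Summing one r·B term per recipient: 4·0.125·0.0924 + 3·0.25·0.167 + 4·0.0625·0.221 + 2·0.5·0.285 = 0.5117.
0.5117 < 1.1: the indirect benefit is less than the cost.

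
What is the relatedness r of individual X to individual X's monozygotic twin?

1

Each parent–offspring link contributes a factor of 1/2, and independent paths through distinct common ancestors add.
Monozygotic twins share every allele identical by descent: r = 1.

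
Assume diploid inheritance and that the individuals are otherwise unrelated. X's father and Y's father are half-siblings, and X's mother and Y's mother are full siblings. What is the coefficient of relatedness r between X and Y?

Wright's path rule: contributions from independent ancestry routes add.
X and Y are related in two ways: half first cousins through their fathers (r = 1/16) and first cousins through their mothers (r = 1/8).
r = 1/16 + 1/8 = 0.1875.

0.1875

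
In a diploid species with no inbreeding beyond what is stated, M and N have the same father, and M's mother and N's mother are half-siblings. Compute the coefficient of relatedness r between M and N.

Wright's path rule: contributions from independent ancestry routes add.
M and N are related in two ways: half-sibs through their shared father (r = 1/4) and half first cousins through their mothers (r = 1/16).
r = 1/4 + 1/16 = 5/16 = 0.3125.

0.3125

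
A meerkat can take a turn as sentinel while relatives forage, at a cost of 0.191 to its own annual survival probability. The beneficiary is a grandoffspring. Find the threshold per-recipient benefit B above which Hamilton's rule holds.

r to a grandoffspring = 0.25 (two parent–offspring links: r = (1/2)^2 = 1/4).
Hamilton's rule with n recipients of equal r: n·r·B > C, so B > C/(n·r) = 0.191/(1·0.25) = 0.764.

0.764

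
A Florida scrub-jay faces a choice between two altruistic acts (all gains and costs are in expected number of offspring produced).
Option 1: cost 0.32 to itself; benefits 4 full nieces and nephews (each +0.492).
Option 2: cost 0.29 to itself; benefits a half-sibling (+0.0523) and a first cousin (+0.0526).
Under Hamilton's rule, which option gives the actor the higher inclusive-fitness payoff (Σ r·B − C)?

Option 1

Option 1: r to a full niece or nephew = 0.25.
Option 1: Σ r·B − C = (4·0.25·0.492) − 0.32 = 0.172.
Option 2: r to a half-sibling = 0.25.
Option 2: r to a first cousin = 0.125.
Option 2: Σ r·B − C = (1·0.25·0.0523 + 1·0.125·0.0526) − 0.29 = -0.27035.
Option 1 has the higher net inclusive-fitness payoff.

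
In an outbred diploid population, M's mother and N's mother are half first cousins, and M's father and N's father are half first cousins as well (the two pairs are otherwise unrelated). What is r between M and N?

With two independent routes of shared ancestry, r is the sum of the two contributions.
M and N are related in two ways: half second cousins through their mothers (r = 1/64) and half second cousins through their fathers (r = 1/64).
r = 1/64 + 1/64 = 1/32 = 0.03125.

0.03125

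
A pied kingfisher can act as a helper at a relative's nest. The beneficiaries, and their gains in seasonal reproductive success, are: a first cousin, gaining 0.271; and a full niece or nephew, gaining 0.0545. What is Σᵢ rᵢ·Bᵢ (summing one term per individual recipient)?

r to a first cousin = 0.125 (first cousins share one grandparent pair — two paths of length 4: r = 2·(1/2)^4 = 1/8).
r to a full niece or nephew = 1/4 (full aunt/uncle↔niece/nephew: two paths of length 3 through the shared grandparent pair: r = 2·(1/2)^3 = 1/4).
Summing one r·B term per recipient: 1·0.125·0.271 + 1·0.25·0.0545 = 0.0475.

0.0475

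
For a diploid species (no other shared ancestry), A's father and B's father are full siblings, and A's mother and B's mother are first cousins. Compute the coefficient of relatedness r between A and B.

0.15625

Wright's path rule: contributions from independent ancestry routes add.
A and B are related in two ways: first cousins through their fathers (r = 1/8) and second cousins through their mothers (r = 1/32).
r = 1/8 + 1/32 = 5/32 = 0.15625.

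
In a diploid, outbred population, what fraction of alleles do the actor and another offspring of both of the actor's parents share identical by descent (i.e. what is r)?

Each parent–offspring link contributes a factor of 1/2, and independent paths through distinct common ancestors add.
Full sibs share both parents — two paths of length 2: r = 2·(1/2)^2 = 1/2.

0.5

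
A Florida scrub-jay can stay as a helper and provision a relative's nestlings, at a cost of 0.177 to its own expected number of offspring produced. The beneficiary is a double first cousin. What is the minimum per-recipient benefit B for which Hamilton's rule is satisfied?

r to a double first cousin = 0.25 (double first cousins share both grandparent pairs — four paths of length 4: r = 4·(1/2)^4 = 1/4).
Hamilton's rule with n recipients of equal r: n·r·B > C, so B > C/(n·r) = 0.177/(1·0.25) = 0.708.

0.708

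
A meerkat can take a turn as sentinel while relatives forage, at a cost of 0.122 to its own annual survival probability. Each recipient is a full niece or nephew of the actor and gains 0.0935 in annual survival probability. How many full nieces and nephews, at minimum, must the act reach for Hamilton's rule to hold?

r to a full niece or nephew = 0.25 (full aunt/uncle↔niece/nephew: two paths of length 3 through the shared grandparent pair: r = 2·(1/2)^3 = 1/4).
Hamilton's rule: n·r·B > C  ⇒  n > C/(r·B) = 0.122/(0.25·0.0935) = 5.219.
The smallest integer exceeding 5.219 is 6.

6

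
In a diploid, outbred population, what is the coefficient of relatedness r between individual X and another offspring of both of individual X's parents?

Each parent–offspring link contributes a factor of 1/2, and independent paths through distinct common ancestors add.
Full sibs share both parents — two paths of length 2: r = 2·(1/2)^2 = 1/2.

0.5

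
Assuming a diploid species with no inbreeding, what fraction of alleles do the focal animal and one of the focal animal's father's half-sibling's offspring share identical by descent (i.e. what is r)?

0.0625

Each parent–offspring link contributes a factor of 1/2, and independent paths through distinct common ancestors add.
Half first cousins share one grandparent — one path of length 4: r = (1/2)^4 = 1/16.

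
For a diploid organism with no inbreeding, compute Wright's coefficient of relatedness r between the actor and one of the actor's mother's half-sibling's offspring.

0.0625

Each parent–offspring link contributes a factor of 1/2, and independent paths through distinct common ancestors add.
Half first cousins share one grandparent — one path of length 4: r = (1/2)^4 = 1/16.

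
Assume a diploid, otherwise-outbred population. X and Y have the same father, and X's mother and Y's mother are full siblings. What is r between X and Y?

Independent pedigree routes through distinct common ancestors add.
X and Y are related in two ways: half-sibs through their shared father (r = 1/4) and first cousins through their mothers (r = 1/8).
r = 1/4 + 1/8 = 3/8 = 0.375.

0.375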